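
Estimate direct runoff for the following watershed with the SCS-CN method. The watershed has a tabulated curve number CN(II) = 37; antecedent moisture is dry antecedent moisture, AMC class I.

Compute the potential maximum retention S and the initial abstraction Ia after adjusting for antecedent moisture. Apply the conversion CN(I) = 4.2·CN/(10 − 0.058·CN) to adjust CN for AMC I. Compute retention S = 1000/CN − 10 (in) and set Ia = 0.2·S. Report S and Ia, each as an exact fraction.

Adjust CN=37 to AMC I: 4.2·37/(10 − 0.058·37) → (777/5) ÷ (3927/500) = 3700/187 ≈ 19.786
Retention S: 1000/CN − 10 with CN=19.786 → S = 1500/37 ≈ 40.541 in
Ia = 0.2·(1500/37) = 300/37 in ≈ 8.108 in

S = 1500/37 in ≈ 40.541 in; Ia = 300/37 in ≈ 8.108 in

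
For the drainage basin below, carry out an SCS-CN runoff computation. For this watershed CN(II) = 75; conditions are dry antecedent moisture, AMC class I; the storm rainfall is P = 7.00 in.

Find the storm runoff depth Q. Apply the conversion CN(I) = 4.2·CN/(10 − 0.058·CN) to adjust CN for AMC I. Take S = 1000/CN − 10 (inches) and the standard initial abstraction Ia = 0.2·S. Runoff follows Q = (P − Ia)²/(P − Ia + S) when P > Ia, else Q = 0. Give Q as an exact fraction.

Dry (AMC I): CN(I) = 4.2·75/(10 − 0.058·75) = 315/(113/20) = 6300/113 ≈ 55.752
Retention S: 1000/CN − 10 with CN=55.752 → S = 500/63 ≈ 7.937 in
Ia = 0.2·(500/63) = 100/63 in ≈ 1.587 in
P − Ia = 7.000 − 1.587 = 341/63 ≈ 5.413 in (> 0, runoff occurs)
Q: (341/63)² ÷ (841/63) = 116281/52983 in (≈ 2.195 in)

Q = 116281/52983 in ≈ 2.195 in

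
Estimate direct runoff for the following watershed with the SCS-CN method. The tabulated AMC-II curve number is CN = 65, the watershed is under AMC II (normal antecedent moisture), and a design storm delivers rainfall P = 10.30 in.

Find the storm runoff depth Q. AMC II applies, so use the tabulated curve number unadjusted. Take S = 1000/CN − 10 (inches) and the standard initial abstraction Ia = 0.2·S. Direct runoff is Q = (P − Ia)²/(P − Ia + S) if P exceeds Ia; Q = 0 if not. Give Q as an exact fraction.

Q = 1437601/246870 in ≈ 5.823 in

Average conditions: CN = 65 (no AMC adjustment).
S = 1000/65 − 10 = 70/13 in ≈ 5.385 in
Ia = 0.2S: 0.2·5.385 = 1.077 in (exactly 14/13)
Excess rainfall: 10.300 − 1.077 = 9.223 in; P > Ia so Q > 0
Q: (1199/130)² ÷ (1899/130) = 1437601/246870 in (≈ 5.823 in)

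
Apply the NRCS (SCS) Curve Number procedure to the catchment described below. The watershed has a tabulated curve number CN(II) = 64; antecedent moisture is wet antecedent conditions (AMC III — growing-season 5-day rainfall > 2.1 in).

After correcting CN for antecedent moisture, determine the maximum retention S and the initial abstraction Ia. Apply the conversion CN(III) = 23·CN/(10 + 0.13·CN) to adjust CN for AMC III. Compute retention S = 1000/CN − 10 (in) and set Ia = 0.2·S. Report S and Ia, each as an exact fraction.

Adjust CN=64 to AMC III: 23·64/(10 + 0.13·64) → 1472 ÷ (458/25) = 18400/229 ≈ 80.349
S = 1000/(18400/229) − 10 = 225/92 in ≈ 2.446 in
Initial abstraction Ia = S/5 = (225/92)/5 = 45/92 ≈ 0.489 in

S = 225/92 in ≈ 2.446 in; Ia = 45/92 in ≈ 0.489 in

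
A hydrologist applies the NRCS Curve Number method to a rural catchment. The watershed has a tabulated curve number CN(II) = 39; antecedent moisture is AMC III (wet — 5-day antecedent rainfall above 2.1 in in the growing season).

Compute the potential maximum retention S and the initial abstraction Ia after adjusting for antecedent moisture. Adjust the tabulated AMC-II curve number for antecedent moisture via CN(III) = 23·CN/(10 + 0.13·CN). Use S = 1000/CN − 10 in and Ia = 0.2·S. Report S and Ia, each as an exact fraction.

S = 6100/897 in ≈ 6.800 in; Ia = 1220/897 in ≈ 1.360 in

CN(III) from CN(II)=39: (23·39)/(10 + 0.13·39) = 89700/1507 ≈ 59.522
Retention S: 1000/CN − 10 with CN=59.522 → S = 6100/897 ≈ 6.800 in
Ia = 0.2S: 0.2·6.800 = 1.360 in (exactly 1220/897)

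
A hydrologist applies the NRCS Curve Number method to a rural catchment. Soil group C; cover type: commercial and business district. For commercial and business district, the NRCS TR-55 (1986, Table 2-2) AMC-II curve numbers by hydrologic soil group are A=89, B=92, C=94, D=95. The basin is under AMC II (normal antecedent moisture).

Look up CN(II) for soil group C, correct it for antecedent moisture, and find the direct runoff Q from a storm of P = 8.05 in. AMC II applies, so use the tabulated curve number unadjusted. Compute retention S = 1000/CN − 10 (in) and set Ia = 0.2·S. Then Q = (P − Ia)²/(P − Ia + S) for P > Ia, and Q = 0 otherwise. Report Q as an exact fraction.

Q = 55457809/7564180 in ≈ 7.332 in

NRCS table: commercial and business district, soil group C → CN(II) = 94
Average conditions: CN = 94 (no AMC adjustment).
Max retention: S = 1000/94 − 10 = 30/47 in (≈ 0.638 in)
Ia = 0.2·(30/47) = 6/47 in ≈ 0.128 in
Excess rainfall: 8.050 − 0.128 = 7.922 in; P > Ia so Q > 0
Q: (7447/940)² ÷ (8047/940) = 55457809/7564180 in (≈ 7.332 in)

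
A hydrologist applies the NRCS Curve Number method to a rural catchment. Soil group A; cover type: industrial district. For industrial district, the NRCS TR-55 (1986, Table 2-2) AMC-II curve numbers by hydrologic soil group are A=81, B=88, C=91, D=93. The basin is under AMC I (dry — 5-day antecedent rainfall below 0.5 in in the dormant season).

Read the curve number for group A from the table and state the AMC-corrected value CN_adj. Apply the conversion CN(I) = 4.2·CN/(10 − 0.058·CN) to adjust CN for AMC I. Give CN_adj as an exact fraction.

CN_adj = 170100/2651 ≈ 64.164

NRCS table: industrial district, soil group A → CN(II) = 81
CN(I) from CN(II)=81: (4.2·81)/(10 − 0.058·81) = 170100/2651 ≈ 64.164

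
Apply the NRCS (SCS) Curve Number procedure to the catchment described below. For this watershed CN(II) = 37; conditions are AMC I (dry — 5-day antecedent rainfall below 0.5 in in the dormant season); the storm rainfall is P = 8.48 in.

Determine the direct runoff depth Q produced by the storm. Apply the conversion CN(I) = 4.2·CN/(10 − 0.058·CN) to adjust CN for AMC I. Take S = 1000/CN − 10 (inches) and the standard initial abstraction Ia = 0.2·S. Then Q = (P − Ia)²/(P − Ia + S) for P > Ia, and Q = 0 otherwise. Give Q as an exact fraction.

Q = 29584/8751425 in ≈ 0.003 in

CN(I) from CN(II)=37: (4.2·37)/(10 − 0.058·37) = 3700/187 ≈ 19.786
Max retention: S = 1000/(3700/187) − 10 = 1500/37 in (≈ 40.541 in)
Initial abstraction Ia = S/5 = (1500/37)/5 = 300/37 ≈ 8.108 in
P − Ia = 8.480 − 8.108 = 344/925 ≈ 0.372 in (> 0, runoff occurs)
Q: (344/925)² ÷ (37844/925) = 29584/8751425 in (≈ 0.003 in)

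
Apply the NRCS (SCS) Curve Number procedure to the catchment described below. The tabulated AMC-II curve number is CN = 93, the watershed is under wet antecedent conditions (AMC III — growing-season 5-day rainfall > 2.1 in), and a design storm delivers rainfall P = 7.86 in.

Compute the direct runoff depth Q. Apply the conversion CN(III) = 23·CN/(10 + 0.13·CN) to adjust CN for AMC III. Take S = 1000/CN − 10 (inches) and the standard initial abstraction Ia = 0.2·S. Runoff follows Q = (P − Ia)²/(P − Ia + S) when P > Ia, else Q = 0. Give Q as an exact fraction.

Adjust CN=93 to AMC III: 23·93/(10 + 0.13·93) → 2139 ÷ (2209/100) = 213900/2209 ≈ 96.831
Retention S: 1000/CN − 10 with CN=96.831 → S = 700/2139 ≈ 0.327 in
Initial abstraction Ia = S/5 = (700/2139)/5 = 140/2139 ≈ 0.065 in
P − Ia = 7.860 − 0.065 = 833627/106950 ≈ 7.795 in (> 0, runoff occurs)
Runoff Q = (P−Ia)²/(P−Ia+S) = (7.795)²/(7.795+0.327) = 694933975129/92899657650 ≈ 7.480 in

Q = 694933975129/92899657650 in ≈ 7.480 in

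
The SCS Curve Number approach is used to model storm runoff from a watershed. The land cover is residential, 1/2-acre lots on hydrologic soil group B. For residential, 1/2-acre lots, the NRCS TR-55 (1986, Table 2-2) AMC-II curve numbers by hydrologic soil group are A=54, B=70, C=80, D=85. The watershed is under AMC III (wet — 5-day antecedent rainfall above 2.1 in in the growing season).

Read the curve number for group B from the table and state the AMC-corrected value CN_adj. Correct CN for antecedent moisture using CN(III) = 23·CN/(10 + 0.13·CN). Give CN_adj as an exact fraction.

CN_adj = 16100/191 ≈ 84.293

NRCS table: residential, 1/2-acre lots, soil group B → CN(II) = 70
CN(III) from CN(II)=70: (23·70)/(10 + 0.13·70) = 16100/191 ≈ 84.293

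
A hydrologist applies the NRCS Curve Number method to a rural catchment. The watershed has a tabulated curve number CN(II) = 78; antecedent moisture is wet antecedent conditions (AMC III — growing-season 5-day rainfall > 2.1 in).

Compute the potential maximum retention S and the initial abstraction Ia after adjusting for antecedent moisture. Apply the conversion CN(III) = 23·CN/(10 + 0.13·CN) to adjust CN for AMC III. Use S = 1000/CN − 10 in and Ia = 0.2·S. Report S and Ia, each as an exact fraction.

CN(III) from CN(II)=78: (23·78)/(10 + 0.13·78) = 89700/1007 ≈ 89.076
S = 1000/(89700/1007) − 10 = 1100/897 in ≈ 1.226 in
Ia = 0.2·(1100/897) = 220/897 in ≈ 0.245 in

S = 1100/897 in ≈ 1.226 in; Ia = 220/897 in ≈ 0.245 in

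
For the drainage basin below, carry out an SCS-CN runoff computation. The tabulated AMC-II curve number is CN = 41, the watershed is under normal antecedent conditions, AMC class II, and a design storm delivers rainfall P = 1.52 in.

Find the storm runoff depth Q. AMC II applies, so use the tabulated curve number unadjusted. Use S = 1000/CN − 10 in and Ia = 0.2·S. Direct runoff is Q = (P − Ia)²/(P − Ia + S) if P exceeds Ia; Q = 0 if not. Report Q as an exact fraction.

Q = 0 in ≈ 0.000 in

AMC II — tabulated CN = 41 applies directly.
Retention S: 1000/CN − 10 with CN=41.000 → S = 590/41 ≈ 14.390 in
Initial abstraction Ia = S/5 = (590/41)/5 = 118/41 ≈ 2.878 in
P = 1.520 ≤ Ia = 2.878 in: entire storm abstracted, Q = 0.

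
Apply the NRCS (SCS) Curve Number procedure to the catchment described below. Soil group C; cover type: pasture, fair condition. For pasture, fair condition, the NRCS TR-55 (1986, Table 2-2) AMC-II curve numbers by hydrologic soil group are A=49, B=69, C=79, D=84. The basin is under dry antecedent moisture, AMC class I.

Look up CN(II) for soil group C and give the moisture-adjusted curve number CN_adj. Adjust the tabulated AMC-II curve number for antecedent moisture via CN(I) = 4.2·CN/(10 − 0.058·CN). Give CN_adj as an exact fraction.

NRCS table: pasture, fair condition, soil group C → CN(II) = 79
Adjust CN=79 to AMC I: 4.2·79/(10 − 0.058·79) → (1659/5) ÷ (2709/500) = 7900/129 ≈ 61.240

CN_adj = 7900/129 ≈ 61.240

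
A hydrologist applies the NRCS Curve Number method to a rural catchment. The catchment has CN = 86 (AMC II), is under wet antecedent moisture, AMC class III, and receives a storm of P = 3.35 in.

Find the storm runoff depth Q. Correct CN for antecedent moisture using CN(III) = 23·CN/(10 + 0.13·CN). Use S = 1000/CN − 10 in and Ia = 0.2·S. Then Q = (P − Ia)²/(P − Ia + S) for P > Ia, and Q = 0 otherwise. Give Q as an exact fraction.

Adjust CN=86 to AMC III: 23·86/(10 + 0.13·86) → 1978 ÷ (1059/50) = 98900/1059 ≈ 93.390
Max retention: S = 1000/(98900/1059) − 10 = 700/989 in (≈ 0.708 in)
Ia = 0.2·(700/989) = 140/989 in ≈ 0.142 in
P − Ia = 3.350 − 0.142 = 63463/19780 ≈ 3.208 in (> 0, runoff occurs)
Q: (63463/19780)² ÷ (77463/19780) = 4027552369/1532218140 in (≈ 2.629 in)

Q = 4027552369/1532218140 in ≈ 2.629 in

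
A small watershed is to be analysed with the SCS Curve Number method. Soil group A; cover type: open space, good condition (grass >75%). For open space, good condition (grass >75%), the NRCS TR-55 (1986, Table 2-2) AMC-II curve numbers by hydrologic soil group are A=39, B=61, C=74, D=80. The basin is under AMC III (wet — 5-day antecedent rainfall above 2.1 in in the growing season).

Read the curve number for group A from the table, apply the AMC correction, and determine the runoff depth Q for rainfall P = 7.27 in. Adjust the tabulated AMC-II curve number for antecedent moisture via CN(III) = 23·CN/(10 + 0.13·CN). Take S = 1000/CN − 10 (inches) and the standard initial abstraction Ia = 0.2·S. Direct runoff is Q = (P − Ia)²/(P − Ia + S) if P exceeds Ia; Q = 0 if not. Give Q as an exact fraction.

NRCS table: open space, good condition (grass >75%), soil group A → CN(II) = 39
Wet (AMC III): CN(III) = 23·39/(10 + 0.13·39) = 897/(1507/100) = 89700/1507 ≈ 59.522
Retention S: 1000/CN − 10 with CN=59.522 → S = 6100/897 ≈ 6.800 in
Initial abstraction Ia = S/5 = (6100/897)/5 = 1220/897 ≈ 1.360 in
Excess rainfall: 7.270 − 1.360 = 5.910 in; P > Ia so Q > 0
Q = (530119/89700)²/((530119/89700) + 6100/897) = (281026154161/8046090000)/(1140119/89700) = 281026154161/102268674300 in ≈ 2.748 in

Q = 281026154161/102268674300 in ≈ 2.748 in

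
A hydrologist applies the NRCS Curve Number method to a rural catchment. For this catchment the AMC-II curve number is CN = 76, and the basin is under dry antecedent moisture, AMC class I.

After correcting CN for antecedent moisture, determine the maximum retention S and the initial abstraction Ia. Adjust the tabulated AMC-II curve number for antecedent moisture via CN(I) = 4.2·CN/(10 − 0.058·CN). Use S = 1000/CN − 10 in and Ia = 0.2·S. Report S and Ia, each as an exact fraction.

Dry (AMC I): CN(I) = 4.2·76/(10 − 0.058·76) = (1596/5)/(699/125) = 13300/233 ≈ 57.082
Max retention: S = 1000/(13300/233) − 10 = 1000/133 in (≈ 7.519 in)
Ia = 0.2·(1000/133) = 200/133 in ≈ 1.504 in

S = 1000/133 in ≈ 7.519 in; Ia = 200/133 in ≈ 1.504 in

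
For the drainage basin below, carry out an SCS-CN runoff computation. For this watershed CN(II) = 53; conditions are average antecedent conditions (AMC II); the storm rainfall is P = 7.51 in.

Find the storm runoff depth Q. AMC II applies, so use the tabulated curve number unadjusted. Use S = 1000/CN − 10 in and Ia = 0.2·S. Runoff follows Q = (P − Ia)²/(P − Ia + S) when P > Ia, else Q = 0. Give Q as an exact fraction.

CN(II) = 53; AMC II needs no correction.
Max retention: S = 1000/53 − 10 = 470/53 in (≈ 8.868 in)
Ia = 0.2·(470/53) = 94/53 in ≈ 1.774 in
Since P=7.510 > Ia=1.774: effective rainfall P−Ia = 30403/5300 in
Q: (30403/5300)² ÷ (77403/5300) = 924342409/410235900 in (≈ 2.253 in)

Q = 924342409/410235900 in ≈ 2.253 in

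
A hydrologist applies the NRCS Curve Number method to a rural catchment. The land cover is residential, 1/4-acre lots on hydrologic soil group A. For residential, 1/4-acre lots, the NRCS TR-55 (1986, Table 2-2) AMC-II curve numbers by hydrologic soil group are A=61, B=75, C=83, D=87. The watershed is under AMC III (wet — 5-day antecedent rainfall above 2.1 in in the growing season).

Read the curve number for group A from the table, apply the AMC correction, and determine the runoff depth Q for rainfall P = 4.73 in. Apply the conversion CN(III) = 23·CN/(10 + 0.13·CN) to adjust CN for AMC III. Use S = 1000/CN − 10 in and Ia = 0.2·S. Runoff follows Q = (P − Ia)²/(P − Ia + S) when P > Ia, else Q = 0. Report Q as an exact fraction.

NRCS table: residential, 1/4-acre lots, soil group A → CN(II) = 61
Adjust CN=61 to AMC III: 23·61/(10 + 0.13·61) → 1403 ÷ (1793/100) = 140300/1793 ≈ 78.249
Retention S: 1000/CN − 10 with CN=78.249 → S = 3900/1403 ≈ 2.780 in
Ia = 0.2·(3900/1403) = 780/1403 in ≈ 0.556 in
Excess rainfall: 4.730 − 0.556 = 4.174 in; P > Ia so Q > 0
Q: (585619/140300)² ÷ (975619/140300) = 342949613161/136879345700 in (≈ 2.505 in)

Q = 342949613161/136879345700 in ≈ 2.505 in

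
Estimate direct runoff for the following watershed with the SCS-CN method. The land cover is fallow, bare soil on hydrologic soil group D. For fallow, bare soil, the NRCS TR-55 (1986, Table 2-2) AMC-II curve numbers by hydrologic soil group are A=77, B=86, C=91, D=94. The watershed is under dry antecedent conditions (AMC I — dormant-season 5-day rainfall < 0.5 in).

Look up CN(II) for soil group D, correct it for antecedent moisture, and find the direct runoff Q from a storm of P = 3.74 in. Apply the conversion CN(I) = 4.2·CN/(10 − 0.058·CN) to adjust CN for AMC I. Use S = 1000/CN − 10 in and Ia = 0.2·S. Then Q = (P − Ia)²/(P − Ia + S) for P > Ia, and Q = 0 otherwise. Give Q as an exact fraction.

Q = 3194849529/1341053350 in ≈ 2.382 in

NRCS table: fallow, bare soil, soil group D → CN(II) = 94
CN(I) from CN(II)=94: (4.2·94)/(10 − 0.058·94) = 32900/379 ≈ 86.807
Max retention: S = 1000/(32900/379) − 10 = 500/329 in (≈ 1.520 in)
Initial abstraction Ia = S/5 = (500/329)/5 = 100/329 ≈ 0.304 in
Excess rainfall: 3.740 − 0.304 = 3.436 in; P > Ia so Q > 0
Q = (56523/16450)²/((56523/16450) + 500/329) = (3194849529/270602500)/(81523/16450) = 3194849529/1341053350 in ≈ 2.382 in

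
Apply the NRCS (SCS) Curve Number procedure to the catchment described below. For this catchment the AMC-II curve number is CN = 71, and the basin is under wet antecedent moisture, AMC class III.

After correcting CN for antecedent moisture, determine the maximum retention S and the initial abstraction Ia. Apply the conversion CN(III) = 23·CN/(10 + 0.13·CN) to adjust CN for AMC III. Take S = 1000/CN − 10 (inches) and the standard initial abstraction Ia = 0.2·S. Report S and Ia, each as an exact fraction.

Wet (AMC III): CN(III) = 23·71/(10 + 0.13·71) = 1633/(1923/100) = 163300/1923 ≈ 84.919
S = 1000/(163300/1923) − 10 = 2900/1633 in ≈ 1.776 in
Initial abstraction Ia = S/5 = (2900/1633)/5 = 580/1633 ≈ 0.355 in

S = 2900/1633 in ≈ 1.776 in; Ia = 580/1633 in ≈ 0.355 in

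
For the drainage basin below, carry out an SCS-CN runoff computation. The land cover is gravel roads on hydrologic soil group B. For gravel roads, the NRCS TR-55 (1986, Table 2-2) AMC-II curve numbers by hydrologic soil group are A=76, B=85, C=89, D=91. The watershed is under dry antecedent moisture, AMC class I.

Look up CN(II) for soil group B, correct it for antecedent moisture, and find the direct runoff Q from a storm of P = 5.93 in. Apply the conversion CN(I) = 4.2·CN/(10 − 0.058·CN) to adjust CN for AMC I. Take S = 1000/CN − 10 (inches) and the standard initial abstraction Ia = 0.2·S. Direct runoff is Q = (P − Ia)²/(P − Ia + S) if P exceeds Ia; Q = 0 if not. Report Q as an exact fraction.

Q = 3668361489/1315747300 in ≈ 2.788 in

NRCS table: gravel roads, soil group B → CN(II) = 85
CN(I) from CN(II)=85: (4.2·85)/(10 − 0.058·85) = 11900/169 ≈ 70.414
S = 1000/(11900/169) − 10 = 500/119 in ≈ 4.202 in
Ia = 0.2·(500/119) = 100/119 in ≈ 0.840 in
P − Ia = 5.930 − 0.840 = 60567/11900 ≈ 5.090 in (> 0, runoff occurs)
Q: (60567/11900)² ÷ (110567/11900) = 3668361489/1315747300 in (≈ 2.788 in)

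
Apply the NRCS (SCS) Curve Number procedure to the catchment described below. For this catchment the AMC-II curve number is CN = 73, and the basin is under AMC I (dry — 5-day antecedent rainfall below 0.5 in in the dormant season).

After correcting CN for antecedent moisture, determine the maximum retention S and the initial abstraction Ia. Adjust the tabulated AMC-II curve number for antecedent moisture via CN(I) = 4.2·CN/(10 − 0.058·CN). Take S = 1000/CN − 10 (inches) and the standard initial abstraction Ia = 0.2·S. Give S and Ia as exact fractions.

Dry (AMC I): CN(I) = 4.2·73/(10 − 0.058·73) = (1533/5)/(2883/500) = 51100/961 ≈ 53.174
Retention S: 1000/CN − 10 with CN=53.174 → S = 4500/511 ≈ 8.806 in
Initial abstraction Ia = S/5 = (4500/511)/5 = 900/511 ≈ 1.761 in

S = 4500/511 in ≈ 8.806 in; Ia = 900/511 in ≈ 1.761 in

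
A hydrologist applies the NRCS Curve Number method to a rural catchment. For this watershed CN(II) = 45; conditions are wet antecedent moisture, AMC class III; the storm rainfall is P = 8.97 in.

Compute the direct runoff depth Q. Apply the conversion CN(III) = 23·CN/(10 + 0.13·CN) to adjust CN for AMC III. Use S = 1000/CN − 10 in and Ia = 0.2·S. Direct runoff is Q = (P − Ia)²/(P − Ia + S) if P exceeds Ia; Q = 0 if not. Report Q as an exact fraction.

Q = 26790815041/5665155300 in ≈ 4.729 in

CN(III) from CN(II)=45: (23·45)/(10 + 0.13·45) = 20700/317 ≈ 65.300
S = 1000/(20700/317) − 10 = 1100/207 in ≈ 5.314 in
Ia = 0.2S: 0.2·5.314 = 1.063 in (exactly 220/207)
Excess rainfall: 8.970 − 1.063 = 7.907 in; P > Ia so Q > 0
Q = (163679/20700)²/((163679/20700) + 1100/207) = (26790815041/428490000)/(273679/20700) = 26790815041/5665155300 in ≈ 4.729 in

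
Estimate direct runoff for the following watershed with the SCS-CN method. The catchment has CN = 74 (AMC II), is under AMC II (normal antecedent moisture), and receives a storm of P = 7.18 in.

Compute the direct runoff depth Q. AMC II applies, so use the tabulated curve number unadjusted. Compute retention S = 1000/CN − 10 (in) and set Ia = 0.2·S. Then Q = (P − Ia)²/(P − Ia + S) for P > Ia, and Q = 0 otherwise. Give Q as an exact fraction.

Average conditions: CN = 74 (no AMC adjustment).
Max retention: S = 1000/74 − 10 = 130/37 in (≈ 3.514 in)
Ia = 0.2S: 0.2·3.514 = 0.703 in (exactly 26/37)
Since P=7.180 > Ia=0.703: effective rainfall P−Ia = 11983/1850 in
Q: (11983/1850)² ÷ (18483/1850) = 143592289/34193550 in (≈ 4.199 in)

Q = 143592289/34193550 in ≈ 4.199 in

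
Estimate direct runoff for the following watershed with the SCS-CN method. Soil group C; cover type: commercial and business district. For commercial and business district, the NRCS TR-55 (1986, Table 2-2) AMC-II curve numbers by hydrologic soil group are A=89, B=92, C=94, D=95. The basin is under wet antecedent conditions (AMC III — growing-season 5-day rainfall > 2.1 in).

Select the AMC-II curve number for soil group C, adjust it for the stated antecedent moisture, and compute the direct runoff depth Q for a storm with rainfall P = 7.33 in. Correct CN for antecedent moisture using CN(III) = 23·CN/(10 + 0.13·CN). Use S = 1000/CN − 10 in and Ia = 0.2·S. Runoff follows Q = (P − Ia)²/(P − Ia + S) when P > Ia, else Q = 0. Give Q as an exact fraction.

NRCS table: commercial and business district, soil group C → CN(II) = 94
Adjust CN=94 to AMC III: 23·94/(10 + 0.13·94) → 2162 ÷ (1111/50) = 108100/1111 ≈ 97.300
Retention S: 1000/CN − 10 with CN=97.300 → S = 300/1081 ≈ 0.278 in
Initial abstraction Ia = S/5 = (300/1081)/5 = 60/1081 ≈ 0.056 in
Excess rainfall: 7.330 − 0.056 = 7.274 in; P > Ia so Q > 0
Q: (786373/108100)² ÷ (816373/108100) = 618382495129/88249921300 in (≈ 7.007 in)

Q = 618382495129/88249921300 in ≈ 7.007 in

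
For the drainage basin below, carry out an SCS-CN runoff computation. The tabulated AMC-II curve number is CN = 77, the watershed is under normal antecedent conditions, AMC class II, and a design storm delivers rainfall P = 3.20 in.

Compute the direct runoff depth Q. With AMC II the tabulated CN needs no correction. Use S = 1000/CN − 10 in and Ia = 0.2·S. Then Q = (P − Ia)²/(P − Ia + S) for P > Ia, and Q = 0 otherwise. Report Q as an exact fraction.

Q = 251001/207130 in ≈ 1.212 in

AMC II — tabulated CN = 77 applies directly.
S = 1000/77 − 10 = 230/77 in ≈ 2.987 in
Ia = 0.2S: 0.2·2.987 = 0.597 in (exactly 46/77)
Excess rainfall: 3.200 − 0.597 = 2.603 in; P > Ia so Q > 0
Runoff Q = (P−Ia)²/(P−Ia+S) = (2.603)²/(2.603+2.987) = 251001/207130 ≈ 1.212 in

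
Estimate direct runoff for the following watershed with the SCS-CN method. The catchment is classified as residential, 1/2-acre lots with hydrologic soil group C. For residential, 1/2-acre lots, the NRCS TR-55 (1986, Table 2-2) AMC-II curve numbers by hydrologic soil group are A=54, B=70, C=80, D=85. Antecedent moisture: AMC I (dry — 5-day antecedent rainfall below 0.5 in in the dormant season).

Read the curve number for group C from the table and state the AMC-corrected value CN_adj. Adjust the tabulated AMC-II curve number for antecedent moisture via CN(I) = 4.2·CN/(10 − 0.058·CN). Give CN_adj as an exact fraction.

CN_adj = 4200/67 ≈ 62.687

NRCS table: residential, 1/2-acre lots, soil group C → CN(II) = 80
Dry (AMC I): CN(I) = 4.2·80/(10 − 0.058·80) = 336/(134/25) = 4200/67 ≈ 62.687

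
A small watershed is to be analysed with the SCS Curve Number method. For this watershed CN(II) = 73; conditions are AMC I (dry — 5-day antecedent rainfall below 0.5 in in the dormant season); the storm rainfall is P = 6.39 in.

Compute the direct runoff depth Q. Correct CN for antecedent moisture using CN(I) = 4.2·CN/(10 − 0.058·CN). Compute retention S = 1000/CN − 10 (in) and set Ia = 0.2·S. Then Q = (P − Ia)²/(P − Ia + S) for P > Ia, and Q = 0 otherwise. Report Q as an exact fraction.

Q = 2072072883/1299319700 in ≈ 1.595 in

CN(I) from CN(II)=73: (4.2·73)/(10 − 0.058·73) = 51100/961 ≈ 53.174
Max retention: S = 1000/(51100/961) − 10 = 4500/511 in (≈ 8.806 in)
Initial abstraction Ia = S/5 = (4500/511)/5 = 900/511 ≈ 1.761 in
Since P=6.390 > Ia=1.761: effective rainfall P−Ia = 236529/51100 in
Q: (236529/51100)² ÷ (686529/51100) = 2072072883/1299319700 in (≈ 1.595 in)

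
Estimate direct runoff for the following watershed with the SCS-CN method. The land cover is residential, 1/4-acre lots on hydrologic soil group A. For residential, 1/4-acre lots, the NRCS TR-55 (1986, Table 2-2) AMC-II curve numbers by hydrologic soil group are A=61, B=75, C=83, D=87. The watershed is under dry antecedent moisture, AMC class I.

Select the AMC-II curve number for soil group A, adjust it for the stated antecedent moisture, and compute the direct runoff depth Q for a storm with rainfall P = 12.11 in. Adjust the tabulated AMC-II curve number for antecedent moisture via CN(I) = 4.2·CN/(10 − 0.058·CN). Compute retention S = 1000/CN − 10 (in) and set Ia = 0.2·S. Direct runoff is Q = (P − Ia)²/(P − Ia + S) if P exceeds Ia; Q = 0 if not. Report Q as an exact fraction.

Q = 149844087409/44284041900 in ≈ 3.384 in

NRCS table: residential, 1/4-acre lots, soil group A → CN(II) = 61
Adjust CN=61 to AMC I: 4.2·61/(10 − 0.058·61) → (1281/5) ÷ (3231/500) = 42700/1077 ≈ 39.647
Retention S: 1000/CN − 10 with CN=39.647 → S = 6500/427 ≈ 15.222 in
Ia = 0.2·(6500/427) = 1300/427 in ≈ 3.044 in
P − Ia = 12.110 − 3.044 = 387097/42700 ≈ 9.066 in (> 0, runoff occurs)
Q = (387097/42700)²/((387097/42700) + 6500/427) = (149844087409/1823290000)/(1037097/42700) = 149844087409/44284041900 in ≈ 3.384 in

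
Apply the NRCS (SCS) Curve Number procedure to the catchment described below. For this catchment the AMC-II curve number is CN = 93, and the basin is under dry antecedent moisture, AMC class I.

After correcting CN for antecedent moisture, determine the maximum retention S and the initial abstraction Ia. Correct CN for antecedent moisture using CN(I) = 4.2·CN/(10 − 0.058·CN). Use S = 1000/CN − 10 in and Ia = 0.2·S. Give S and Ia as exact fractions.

Adjust CN=93 to AMC I: 4.2·93/(10 − 0.058·93) → (1953/5) ÷ (2303/500) = 27900/329 ≈ 84.802
Retention S: 1000/CN − 10 with CN=84.802 → S = 500/279 ≈ 1.792 in
Initial abstraction Ia = S/5 = (500/279)/5 = 100/279 ≈ 0.358 in

S = 500/279 in ≈ 1.792 in; Ia = 100/279 in ≈ 0.358 in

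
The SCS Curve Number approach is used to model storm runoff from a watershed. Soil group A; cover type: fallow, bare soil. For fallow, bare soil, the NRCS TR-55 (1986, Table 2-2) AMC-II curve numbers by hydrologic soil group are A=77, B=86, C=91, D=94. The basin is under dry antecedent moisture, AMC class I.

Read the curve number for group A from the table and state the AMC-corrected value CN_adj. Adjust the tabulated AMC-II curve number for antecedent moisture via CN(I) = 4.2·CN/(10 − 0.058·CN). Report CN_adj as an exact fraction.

NRCS table: fallow, bare soil, soil group A → CN(II) = 77
Dry (AMC I): CN(I) = 4.2·77/(10 − 0.058·77) = (1617/5)/(2767/500) = 161700/2767 ≈ 58.439

CN_adj = 161700/2767 ≈ 58.439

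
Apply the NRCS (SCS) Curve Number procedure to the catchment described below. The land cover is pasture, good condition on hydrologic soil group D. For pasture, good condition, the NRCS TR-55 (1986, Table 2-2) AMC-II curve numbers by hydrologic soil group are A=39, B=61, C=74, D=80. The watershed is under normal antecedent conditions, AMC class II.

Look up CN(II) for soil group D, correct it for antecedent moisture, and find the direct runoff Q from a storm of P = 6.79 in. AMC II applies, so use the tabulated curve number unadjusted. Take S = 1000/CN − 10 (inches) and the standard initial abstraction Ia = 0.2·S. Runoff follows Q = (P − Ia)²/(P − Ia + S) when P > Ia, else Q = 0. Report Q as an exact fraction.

NRCS table: pasture, good condition, soil group D → CN(II) = 80
CN(II) = 80; AMC II needs no correction.
S = 1000/80 − 10 = 5/2 in ≈ 2.500 in
Initial abstraction Ia = S/5 = (5/2)/5 = 1/2 ≈ 0.500 in
Excess rainfall: 6.790 − 0.500 = 6.290 in; P > Ia so Q > 0
Runoff Q = (P−Ia)²/(P−Ia+S) = (6.290)²/(6.290+2.500) = 395641/87900 ≈ 4.501 in

Q = 395641/87900 in ≈ 4.501 in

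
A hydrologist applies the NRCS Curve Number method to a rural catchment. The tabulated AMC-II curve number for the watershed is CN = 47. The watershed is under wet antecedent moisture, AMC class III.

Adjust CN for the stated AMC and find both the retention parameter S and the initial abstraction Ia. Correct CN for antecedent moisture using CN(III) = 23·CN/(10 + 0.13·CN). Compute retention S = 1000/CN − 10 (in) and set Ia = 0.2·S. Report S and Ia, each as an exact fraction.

Wet (AMC III): CN(III) = 23·47/(10 + 0.13·47) = 1081/(1611/100) = 108100/1611 ≈ 67.101
Retention S: 1000/CN − 10 with CN=67.101 → S = 5300/1081 ≈ 4.903 in
Ia = 0.2·(5300/1081) = 1060/1081 in ≈ 0.981 in

S = 5300/1081 in ≈ 4.903 in; Ia = 1060/1081 in ≈ 0.981 in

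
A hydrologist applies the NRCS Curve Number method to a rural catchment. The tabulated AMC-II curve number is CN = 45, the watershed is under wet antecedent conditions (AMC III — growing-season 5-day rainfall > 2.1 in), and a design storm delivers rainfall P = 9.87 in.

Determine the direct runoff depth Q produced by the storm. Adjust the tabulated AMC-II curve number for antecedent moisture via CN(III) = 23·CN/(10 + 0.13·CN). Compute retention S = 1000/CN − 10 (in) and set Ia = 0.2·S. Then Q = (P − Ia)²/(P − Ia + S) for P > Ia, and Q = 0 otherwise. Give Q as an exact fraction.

Q = 33236571481/6050796300 in ≈ 5.493 in

Wet (AMC III): CN(III) = 23·45/(10 + 0.13·45) = 1035/(317/20) = 20700/317 ≈ 65.300
Max retention: S = 1000/(20700/317) − 10 = 1100/207 in (≈ 5.314 in)
Ia = 0.2S: 0.2·5.314 = 1.063 in (exactly 220/207)
P − Ia = 9.870 − 1.063 = 182309/20700 ≈ 8.807 in (> 0, runoff occurs)
Runoff Q = (P−Ia)²/(P−Ia+S) = (8.807)²/(8.807+5.314) = 33236571481/6050796300 ≈ 5.493 in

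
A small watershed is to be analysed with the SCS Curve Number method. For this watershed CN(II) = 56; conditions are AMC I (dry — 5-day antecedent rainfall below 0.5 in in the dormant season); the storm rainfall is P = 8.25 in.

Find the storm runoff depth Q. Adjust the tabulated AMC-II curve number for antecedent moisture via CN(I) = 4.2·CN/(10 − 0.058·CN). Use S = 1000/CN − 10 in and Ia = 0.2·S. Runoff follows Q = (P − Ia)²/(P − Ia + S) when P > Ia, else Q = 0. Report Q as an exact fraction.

Adjust CN=56 to AMC I: 4.2·56/(10 − 0.058·56) → (1176/5) ÷ (844/125) = 7350/211 ≈ 34.834
S = 1000/(7350/211) − 10 = 2750/147 in ≈ 18.707 in
Ia = 0.2·(2750/147) = 550/147 in ≈ 3.741 in
P − Ia = 8.250 − 3.741 = 2651/588 ≈ 4.509 in (> 0, runoff occurs)
Q = (2651/588)²/((2651/588) + 2750/147) = (7027801/345744)/(13651/588) = 638891/729708 in ≈ 0.876 in

Q = 638891/729708 in ≈ 0.876 in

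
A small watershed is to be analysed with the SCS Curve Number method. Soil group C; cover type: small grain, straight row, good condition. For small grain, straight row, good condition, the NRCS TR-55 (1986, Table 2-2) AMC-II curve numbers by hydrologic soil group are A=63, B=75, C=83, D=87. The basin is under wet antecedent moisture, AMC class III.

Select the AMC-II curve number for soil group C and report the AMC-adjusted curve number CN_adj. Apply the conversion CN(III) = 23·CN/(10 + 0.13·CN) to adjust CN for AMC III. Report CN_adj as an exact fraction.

CN_adj = 190900/2079 ≈ 91.823

NRCS table: small grain, straight row, good condition, soil group C → CN(II) = 83
CN(III) from CN(II)=83: (23·83)/(10 + 0.13·83) = 190900/2079 ≈ 91.823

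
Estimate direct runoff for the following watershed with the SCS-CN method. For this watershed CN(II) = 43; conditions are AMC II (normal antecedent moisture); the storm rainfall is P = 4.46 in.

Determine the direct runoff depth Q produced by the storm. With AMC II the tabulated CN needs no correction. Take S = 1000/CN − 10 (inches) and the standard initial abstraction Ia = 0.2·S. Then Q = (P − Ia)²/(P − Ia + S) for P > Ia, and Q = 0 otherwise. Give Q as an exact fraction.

Q = 15124321/69636350 in ≈ 0.217 in

Average conditions: CN = 43 (no AMC adjustment).
S = 1000/43 − 10 = 570/43 in ≈ 13.256 in
Ia = 0.2S: 0.2·13.256 = 2.651 in (exactly 114/43)
P − Ia = 4.460 − 2.651 = 3889/2150 ≈ 1.809 in (> 0, runoff occurs)
Q: (3889/2150)² ÷ (32389/2150) = 15124321/69636350 in (≈ 0.217 in)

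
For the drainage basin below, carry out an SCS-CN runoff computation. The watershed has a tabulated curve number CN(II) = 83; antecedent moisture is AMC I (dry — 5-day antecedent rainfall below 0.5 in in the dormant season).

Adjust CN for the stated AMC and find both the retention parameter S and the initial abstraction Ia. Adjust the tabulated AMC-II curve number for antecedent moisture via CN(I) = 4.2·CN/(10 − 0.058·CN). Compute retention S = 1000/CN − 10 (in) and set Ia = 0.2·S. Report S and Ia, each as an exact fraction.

S = 8500/1743 in ≈ 4.877 in; Ia = 1700/1743 in ≈ 0.975 in

CN(I) from CN(II)=83: (4.2·83)/(10 − 0.058·83) = 174300/2593 ≈ 67.219
S = 1000/(174300/2593) − 10 = 8500/1743 in ≈ 4.877 in
Ia = 0.2S: 0.2·4.877 = 0.975 in (exactly 1700/1743)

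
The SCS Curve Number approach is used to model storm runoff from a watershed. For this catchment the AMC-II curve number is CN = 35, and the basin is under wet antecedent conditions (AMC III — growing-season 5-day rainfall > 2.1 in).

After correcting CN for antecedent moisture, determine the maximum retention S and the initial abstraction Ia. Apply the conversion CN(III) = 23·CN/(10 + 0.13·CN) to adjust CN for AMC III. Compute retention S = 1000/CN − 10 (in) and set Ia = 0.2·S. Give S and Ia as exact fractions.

S = 1300/161 in ≈ 8.075 in; Ia = 260/161 in ≈ 1.615 in

Adjust CN=35 to AMC III: 23·35/(10 + 0.13·35) → 805 ÷ (291/20) = 16100/291 ≈ 55.326
Max retention: S = 1000/(16100/291) − 10 = 1300/161 in (≈ 8.075 in)
Ia = 0.2S: 0.2·8.075 = 1.615 in (exactly 260/161)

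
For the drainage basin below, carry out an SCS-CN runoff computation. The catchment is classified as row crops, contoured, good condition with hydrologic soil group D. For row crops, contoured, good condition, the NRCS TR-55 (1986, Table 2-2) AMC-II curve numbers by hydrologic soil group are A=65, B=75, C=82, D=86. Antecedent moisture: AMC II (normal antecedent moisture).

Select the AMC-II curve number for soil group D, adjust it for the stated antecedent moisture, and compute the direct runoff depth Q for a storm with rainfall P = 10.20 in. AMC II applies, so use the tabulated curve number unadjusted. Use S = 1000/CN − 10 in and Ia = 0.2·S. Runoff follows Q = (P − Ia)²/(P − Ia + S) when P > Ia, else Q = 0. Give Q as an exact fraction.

NRCS table: row crops, contoured, good condition, soil group D → CN(II) = 86
CN(II) = 86; AMC II needs no correction.
S = 1000/86 − 10 = 70/43 in ≈ 1.628 in
Ia = 0.2S: 0.2·1.628 = 0.326 in (exactly 14/43)
P − Ia = 10.200 − 0.326 = 2123/215 ≈ 9.874 in (> 0, runoff occurs)
Q = (2123/215)²/((2123/215) + 70/43) = (4507129/46225)/(2473/215) = 4507129/531695 in ≈ 8.477 in

Q = 4507129/531695 in ≈ 8.477 in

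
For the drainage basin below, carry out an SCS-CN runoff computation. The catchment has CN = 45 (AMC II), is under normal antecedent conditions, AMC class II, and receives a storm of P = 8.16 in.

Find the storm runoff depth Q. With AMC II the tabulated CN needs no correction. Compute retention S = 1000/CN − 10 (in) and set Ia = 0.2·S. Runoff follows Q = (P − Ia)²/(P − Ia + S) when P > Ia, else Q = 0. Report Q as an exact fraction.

Q = 413449/227025 in ≈ 1.821 in

Average conditions: CN = 45 (no AMC adjustment).
S = 1000/45 − 10 = 110/9 in ≈ 12.222 in
Initial abstraction Ia = S/5 = (110/9)/5 = 22/9 ≈ 2.444 in
Since P=8.160 > Ia=2.444: effective rainfall P−Ia = 1286/225 in
Q: (1286/225)² ÷ (4036/225) = 413449/227025 in (≈ 1.821 in)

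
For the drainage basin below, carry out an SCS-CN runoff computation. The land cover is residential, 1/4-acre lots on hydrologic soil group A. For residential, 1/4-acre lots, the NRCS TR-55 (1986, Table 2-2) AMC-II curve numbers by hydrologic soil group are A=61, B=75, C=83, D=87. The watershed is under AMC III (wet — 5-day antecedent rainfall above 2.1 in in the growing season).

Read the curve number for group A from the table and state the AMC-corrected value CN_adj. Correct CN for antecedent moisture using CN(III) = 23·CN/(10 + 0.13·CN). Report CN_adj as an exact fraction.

CN_adj = 140300/1793 ≈ 78.249

NRCS table: residential, 1/4-acre lots, soil group A → CN(II) = 61
Adjust CN=61 to AMC III: 23·61/(10 + 0.13·61) → 1403 ÷ (1793/100) = 140300/1793 ≈ 78.249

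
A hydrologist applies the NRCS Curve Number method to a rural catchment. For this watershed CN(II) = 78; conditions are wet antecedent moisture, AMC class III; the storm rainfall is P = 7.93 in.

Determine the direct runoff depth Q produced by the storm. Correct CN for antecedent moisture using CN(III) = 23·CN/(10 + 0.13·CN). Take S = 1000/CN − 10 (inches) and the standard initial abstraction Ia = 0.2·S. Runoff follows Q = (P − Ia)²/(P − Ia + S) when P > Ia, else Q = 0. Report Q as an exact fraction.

CN(III) from CN(II)=78: (23·78)/(10 + 0.13·78) = 89700/1007 ≈ 89.076
Max retention: S = 1000/(89700/1007) − 10 = 1100/897 in (≈ 1.226 in)
Ia = 0.2S: 0.2·1.226 = 0.245 in (exactly 220/897)
Since P=7.930 > Ia=0.245: effective rainfall P−Ia = 689321/89700 in
Runoff Q = (P−Ia)²/(P−Ia+S) = (7.685)²/(7.685+1.226) = 475163441041/71699093700 ≈ 6.627 in

Q = 475163441041/71699093700 in ≈ 6.627 in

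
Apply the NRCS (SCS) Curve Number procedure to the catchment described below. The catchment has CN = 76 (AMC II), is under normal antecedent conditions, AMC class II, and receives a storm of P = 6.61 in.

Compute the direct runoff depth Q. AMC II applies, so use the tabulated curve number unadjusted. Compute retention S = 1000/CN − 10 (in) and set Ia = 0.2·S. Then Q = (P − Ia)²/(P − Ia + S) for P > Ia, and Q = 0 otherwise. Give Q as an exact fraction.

Q = 129026881/32982100 in ≈ 3.912 in

AMC II — tabulated CN = 76 applies directly.
Retention S: 1000/CN − 10 with CN=76.000 → S = 60/19 ≈ 3.158 in
Ia = 0.2·(60/19) = 12/19 in ≈ 0.632 in
Excess rainfall: 6.610 − 0.632 = 5.978 in; P > Ia so Q > 0
Q = (11359/1900)²/((11359/1900) + 60/19) = (129026881/3610000)/(17359/1900) = 129026881/32982100 in ≈ 3.912 in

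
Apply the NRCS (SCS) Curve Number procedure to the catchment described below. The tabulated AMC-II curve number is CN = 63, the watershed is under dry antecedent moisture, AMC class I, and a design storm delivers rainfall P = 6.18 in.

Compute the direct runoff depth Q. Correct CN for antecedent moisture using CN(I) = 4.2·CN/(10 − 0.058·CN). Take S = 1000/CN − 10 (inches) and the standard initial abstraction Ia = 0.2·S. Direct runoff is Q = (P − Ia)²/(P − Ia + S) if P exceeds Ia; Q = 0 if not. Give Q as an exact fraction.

CN(I) from CN(II)=63: (4.2·63)/(10 − 0.058·63) = 132300/3173 ≈ 41.696
Max retention: S = 1000/(132300/3173) − 10 = 18500/1323 in (≈ 13.983 in)
Initial abstraction Ia = S/5 = (18500/1323)/5 = 3700/1323 ≈ 2.797 in
Since P=6.180 > Ia=2.797: effective rainfall P−Ia = 223807/66150 in
Q = (223807/66150)²/((223807/66150) + 18500/1323) = (50089573249/4375822500)/(1148807/66150) = 50089573249/75993583050 in ≈ 0.659 in

Q = 50089573249/75993583050 in ≈ 0.659 in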